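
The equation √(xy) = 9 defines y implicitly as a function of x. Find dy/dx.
Differentiate the relation implicitly: treat y = y(x) and apply the chain rule, so every y-derivative picks up a y' = dy/dx factor.

With everything moved to the left-hand side, differentiate term by term:
  d/dx[√(xy)] = √(xy)(x·y'/2 + y/2)/(xy)
  d/dx[-9] = 0

Separating the contributions that come from x directly and those that come through y:
  without y':      √(xy)/(2x)
  multiplying y':  √(xy)/(2y)

so (√(xy)/(2x)) + (√(xy)/(2y))·y' = 0, and therefore
  dy/dx = -(√(xy)/(2x))/(√(xy)/(2y)) = -y/x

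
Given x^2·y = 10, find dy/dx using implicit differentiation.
Apply d/dx to both sides, remembering that y depends on x. Each occurrence of y therefore brings in a y' = dy/dx via the chain rule.

With F(x, y) equal to the left-hand side minus the right, differentiate F term by term:
  d/dx[x^2y] = x^2·y' + 2xy
  d/dx[-10] = 0
Adding these up, d/dx[F] = 0 becomes
  (2xy) + (x^2)·y' = 0,
so isolating y',
  dy/dx = -(2xy)/(x^2) = -2y/x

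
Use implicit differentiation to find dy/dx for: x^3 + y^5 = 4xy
Take d/dx of both sides. Since y is implicitly a function of x, the chain rule attaches a y' = dy/dx factor whenever we differentiate through y.

Set F(x, y) = (left side) − (right side), so the curve is F = 0. Differentiating each term of F:
  d/dx[x^3] = 3x^2
  d/dx[-4xy] = -4x·y' - 4y
  d/dx[y^5] = 5y^4·y'

Collecting, the y'-free part is the partial derivative in x and the y' coefficient is the partial derivative in y:
  ∂F/∂x = 3x^2 - 4y
  ∂F/∂y = -4x + 5y^4

so d/dx[F(x, y(x))] = ∂F/∂x + (∂F/∂y)·y' = 0. Rearranging,
  dy/dx = -(∂F/∂x)/(∂F/∂y) = -(3x^2 - 4y)/(-4x + 5y^4) = (3x^2 - 4y)/(4x - 5y^4)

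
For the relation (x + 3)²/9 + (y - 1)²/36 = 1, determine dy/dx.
Differentiate both sides with respect to x, treating y as y(x). By the chain rule, any term containing y contributes a factor of y' = dy/dx when we differentiate it.

Move every term to one side and write the relation as F(x, y) = 0. Term by term,
  d/dx[(x + 3)^2/9] = 2x/9 + 2/3
  d/dx[(y - 1)^2/36] = y'(y - 1)/18
  d/dx[-1] = 0

The pieces without y' make up ∂F/∂x and the coefficient of y' is ∂F/∂y:
  ∂F/∂x = 2x/9 + 2/3,
  ∂F/∂y = y/18 - 1/18.

Since d/dx[F] = ∂F/∂x + (∂F/∂y)·y' = 0, solve for y':
  (∂F/∂y)·y' = -∂F/∂x
  dy/dx = -(∂F/∂x)/(∂F/∂y) = -(2x/9 + 2/3)/(y/18 - 1/18)
        = -(2(x + 3)/9)/((y - 1)/18) = 4(-x - 3)/(y - 1)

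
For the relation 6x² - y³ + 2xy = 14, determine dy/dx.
Apply d/dx to both sides, remembering that y depends on x. Each occurrence of y therefore brings in a y' = dy/dx via the chain rule.

With F(x, y) equal to the left-hand side minus the right, differentiate F term by term:
  d/dx[6x^2] = 12x
  d/dx[2xy] = 2x·y' + 2y
  d/dx[-y^3] = -3y^2·y'
  d/dx[-14] = 0
Adding these up, d/dx[F] = 0 becomes
  (12x + 2y) + (2x - 3y^2)·y' = 0,
so isolating y',
  dy/dx = -(12x + 2y)/(2x - 3y^2) = 2(-6x - y)/(2x - 3y^2)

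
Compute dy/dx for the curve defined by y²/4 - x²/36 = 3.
Apply d/dx to both sides, remembering that y depends on x. Each occurrence of y therefore brings in a y' = dy/dx via the chain rule.

With F(x, y) equal to the left-hand side minus the right, differentiate F term by term:
  d/dx[-x^2/36] = -x/18
  d/dx[y^2/4] = y·y'/2
  d/dx[-3] = 0
Adding these up, d/dx[F] = 0 becomes
  (-x/18) + (y/2)·y' = 0,
so isolating y',
  dy/dx = -(-x/18)/(y/2) = x/(9y)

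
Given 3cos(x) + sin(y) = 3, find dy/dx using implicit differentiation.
Take d/dx of both sides. Since y is implicitly a function of x, the chain rule attaches a y' = dy/dx factor whenever we differentiate through y.

Set F(x, y) = (left side) − (right side), so the curve is F = 0. Differentiating each term of F:
  d/dx[sin(y)] = y'·cos(y)
  d/dx[3cos(x)] = -3sin(x)
  d/dx[-3] = 0

Collecting, the y'-free part is the partial derivative in x and the y' coefficient is the partial derivative in y:
  ∂F/∂x = -3sin(x)
  ∂F/∂y = cos(y)

so d/dx[F(x, y(x))] = ∂F/∂x + (∂F/∂y)·y' = 0. Rearranging,
  dy/dx = -(∂F/∂x)/(∂F/∂y) = -(-3sin(x))/(cos(y)) = 3sin(x)/cos(y)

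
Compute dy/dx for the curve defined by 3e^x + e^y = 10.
Take d/dx of both sides. Since y is implicitly a function of x, the chain rule attaches a y' = dy/dx factor whenever we differentiate through y.

Set F(x, y) = (left side) − (right side), so the curve is F = 0. Differentiating each term of F:
  d/dx[3e^(x)] = 3e^(x)
  d/dx[e^(y)] = y'·e^(y)
  d/dx[-10] = 0

Collecting, the y'-free part is the partial derivative in x and the y' coefficient is the partial derivative in y:
  ∂F/∂x = 3e^(x)
  ∂F/∂y = e^(y)

so d/dx[F(x, y(x))] = ∂F/∂x + (∂F/∂y)·y' = 0. Rearranging,
  dy/dx = -(∂F/∂x)/(∂F/∂y) = -(3e^(x))/(e^(y)) = -3e^(x - y)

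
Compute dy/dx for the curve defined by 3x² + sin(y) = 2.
Apply d/dx to both sides, remembering that y depends on x. Each occurrence of y therefore brings in a y' = dy/dx via the chain rule.

With F(x, y) equal to the left-hand side minus the right, differentiate F term by term:
  d/dx[3x^2] = 6x
  d/dx[sin(y)] = y'·cos(y)
  d/dx[-2] = 0
Adding these up, d/dx[F] = 0 becomes
  (6x) + (cos(y))·y' = 0,
so isolating y',
  dy/dx = -(6x)/(cos(y)) = -6x/cos(y)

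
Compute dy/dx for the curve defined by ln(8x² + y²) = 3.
Take d/dx of both sides. Since y is implicitly a function of x, the chain rule attaches a y' = dy/dx factor whenever we differentiate through y.

Set F(x, y) = (left side) − (right side), so the curve is F = 0. Differentiating each term of F:
  d/dx[ln(8x^2 + y^2)] = (16x + 2y·y')/(8x^2 + y^2)
  d/dx[-3] = 0

Collecting, the y'-free part is the partial derivative in x and the y' coefficient is the partial derivative in y:
  ∂F/∂x = 16x/(8x^2 + y^2)
  ∂F/∂y = 2y/(8x^2 + y^2)

so d/dx[F(x, y(x))] = ∂F/∂x + (∂F/∂y)·y' = 0. Rearranging,
  dy/dx = -(∂F/∂x)/(∂F/∂y) = -(16x/(8x^2 + y^2))/(2y/(8x^2 + y^2)) = -8x/y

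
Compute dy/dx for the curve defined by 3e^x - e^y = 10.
Apply d/dx to both sides, remembering that y depends on x. Each occurrence of y therefore brings in a y' = dy/dx via the chain rule.

With F(x, y) equal to the left-hand side minus the right, differentiate F term by term:
  d/dx[3e^(x)] = 3e^(x)
  d/dx[-e^(y)] = -y'·e^(y)
  d/dx[-10] = 0
Adding these up, d/dx[F] = 0 becomes
  (3e^(x)) + (-e^(y))·y' = 0,
so isolating y',
  dy/dx = -(3e^(x))/(-e^(y)) = 3e^(x - y)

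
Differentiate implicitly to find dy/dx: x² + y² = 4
Differentiate both sides with respect to x, treating y as y(x). By the chain rule, any term containing y contributes a factor of y' = dy/dx when we differentiate it.

Move every term to one side and write the relation as F(x, y) = 0. Term by term,
  d/dx[x^2] = 2x
  d/dx[y^2] = 2y·y'
  d/dx[-4] = 0

The pieces without y' make up ∂F/∂x and the coefficient of y' is ∂F/∂y:
  ∂F/∂x = 2x,
  ∂F/∂y = 2y.

Since d/dx[F] = ∂F/∂x + (∂F/∂y)·y' = 0, solve for y':
  (∂F/∂y)·y' = -∂F/∂x
  dy/dx = -(∂F/∂x)/(∂F/∂y) = -(2x)/(2y) = -x/y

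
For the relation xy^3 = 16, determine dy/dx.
Take d/dx of both sides. Since y is implicitly a function of x, the chain rule attaches a y' = dy/dx factor whenever we differentiate through y.

Set F(x, y) = (left side) − (right side), so the curve is F = 0. Differentiating each term of F:
  d/dx[xy^3] = 3xy^2·y' + y^3
  d/dx[-16] = 0

Collecting, the y'-free part is the partial derivative in x and the y' coefficient is the partial derivative in y:
  ∂F/∂x = y^3
  ∂F/∂y = 3xy^2

so d/dx[F(x, y(x))] = ∂F/∂x + (∂F/∂y)·y' = 0. Rearranging,
  dy/dx = -(∂F/∂x)/(∂F/∂y) = -(y^3)/(3xy^2) = -y/(3x)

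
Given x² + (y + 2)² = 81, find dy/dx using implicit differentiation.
Take d/dx of both sides. Since y is implicitly a function of x, the chain rule attaches a y' = dy/dx factor whenever we differentiate through y.

Set F(x, y) = (left side) − (right side), so the curve is F = 0. Differentiating each term of F:
  d/dx[x^2] = 2x
  d/dx[(y + 2)^2] = 2·y'(y + 2)
  d/dx[-81] = 0

Collecting, the y'-free part is the partial derivative in x and the y' coefficient is the partial derivative in y:
  ∂F/∂x = 2x
  ∂F/∂y = 2y + 4

so d/dx[F(x, y(x))] = ∂F/∂x + (∂F/∂y)·y' = 0. Rearranging,
  dy/dx = -(∂F/∂x)/(∂F/∂y) = -(2x)/(2y + 4) = -x/(y + 2)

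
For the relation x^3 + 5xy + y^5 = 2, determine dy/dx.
Apply d/dx to both sides, remembering that y depends on x. Each occurrence of y therefore brings in a y' = dy/dx via the chain rule.

With F(x, y) equal to the left-hand side minus the right, differentiate F term by term:
  d/dx[x^3] = 3x^2
  d/dx[5xy] = 5x·y' + 5y
  d/dx[y^5] = 5y^4·y'
  d/dx[-2] = 0
Adding these up, d/dx[F] = 0 becomes
  (3x^2 + 5y) + (5x + 5y^4)·y' = 0,
so isolating y',
  dy/dx = -(3x^2 + 5y)/(5x + 5y^4) = (-3x^2/5 - y)/(x + y^4)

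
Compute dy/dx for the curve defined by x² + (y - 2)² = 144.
Differentiate both sides with respect to x, treating y as y(x). By the chain rule, any term containing y contributes a factor of y' = dy/dx when we differentiate it.

Move every term to one side and write the relation as F(x, y) = 0. Term by term,
  d/dx[x^2] = 2x
  d/dx[(y - 2)^2] = 2·y'(y - 2)
  d/dx[-144] = 0

The pieces without y' make up ∂F/∂x and the coefficient of y' is ∂F/∂y:
  ∂F/∂x = 2x,
  ∂F/∂y = 2y - 4.

Since d/dx[F] = ∂F/∂x + (∂F/∂y)·y' = 0, solve for y':
  (∂F/∂y)·y' = -∂F/∂x
  dy/dx = -(∂F/∂x)/(∂F/∂y) = -(2x)/(2y - 4) = -x/(y - 2)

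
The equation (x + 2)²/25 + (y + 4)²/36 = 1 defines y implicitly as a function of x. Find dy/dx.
Take d/dx of both sides. Since y is implicitly a function of x, the chain rule attaches a y' = dy/dx factor whenever we differentiate through y.

Set F(x, y) = (left side) − (right side), so the curve is F = 0. Differentiating each term of F:
  d/dx[(x + 2)^2/25] = 2x/25 + 4/25
  d/dx[(y + 4)^2/36] = y'(y + 4)/18
  d/dx[-1] = 0

Collecting, the y'-free part is the partial derivative in x and the y' coefficient is the partial derivative in y:
  ∂F/∂x = 2x/25 + 4/25
  ∂F/∂y = y/18 + 2/9

so d/dx[F(x, y(x))] = ∂F/∂x + (∂F/∂y)·y' = 0. Rearranging,
  dy/dx = -(∂F/∂x)/(∂F/∂y) = -(2x/25 + 4/25)/(y/18 + 2/9)
        = -(2(x + 2)/25)/((y + 4)/18) = 36(-x - 2)/(25(y + 4))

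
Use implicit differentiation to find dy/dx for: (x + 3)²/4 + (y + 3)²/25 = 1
Differentiate the relation implicitly: treat y = y(x) and apply the chain rule, so every y-derivative picks up a y' = dy/dx factor.

With everything moved to the left-hand side, differentiate term by term:
  d/dx[(x + 3)^2/4] = x/2 + 3/2
  d/dx[(y + 3)^2/25] = 2·y'(y + 3)/25
  d/dx[-1] = 0

Separating the contributions that come from x directly and those that come through y:
  without y':      x/2 + 3/2
  multiplying y':  2y/25 + 6/25

so (x/2 + 3/2) + (2y/25 + 6/25)·y' = 0, and therefore
  dy/dx = -(x/2 + 3/2)/(2y/25 + 6/25)
        = -((x + 3)/2)/(2(y + 3)/25) = 25(-x - 3)/(4(y + 3))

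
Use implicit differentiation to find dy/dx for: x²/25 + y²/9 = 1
Take d/dx of both sides. Since y is implicitly a function of x, the chain rule attaches a y' = dy/dx factor whenever we differentiate through y.

Set F(x, y) = (left side) − (right side), so the curve is F = 0. Differentiating each term of F:
  d/dx[x^2/25] = 2x/25
  d/dx[y^2/9] = 2y·y'/9
  d/dx[-1] = 0

Collecting, the y'-free part is the partial derivative in x and the y' coefficient is the partial derivative in y:
  ∂F/∂x = 2x/25
  ∂F/∂y = 2y/9

so d/dx[F(x, y(x))] = ∂F/∂x + (∂F/∂y)·y' = 0. Rearranging,
  dy/dx = -(∂F/∂x)/(∂F/∂y) = -(2x/25)/(2y/9) = -9x/(25y)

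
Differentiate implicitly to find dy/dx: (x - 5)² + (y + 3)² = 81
Differentiate the relation implicitly: treat y = y(x) and apply the chain rule, so every y-derivative picks up a y' = dy/dx factor.

With everything moved to the left-hand side, differentiate term by term:
  d/dx[(x - 5)^2] = 2x - 10
  d/dx[(y + 3)^2] = 2·y'(y + 3)
  d/dx[-81] = 0

Separating the contributions that come from x directly and those that come through y:
  without y':      2x - 10
  multiplying y':  2y + 6

so (2x - 10) + (2y + 6)·y' = 0, and therefore
  dy/dx = -(2x - 10)/(2y + 6) = (5 - x)/(y + 3)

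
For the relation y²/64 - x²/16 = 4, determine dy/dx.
Take d/dx of both sides. Since y is implicitly a function of x, the chain rule attaches a y' = dy/dx factor whenever we differentiate through y.

Set F(x, y) = (left side) − (right side), so the curve is F = 0. Differentiating each term of F:
  d/dx[-x^2/16] = -x/8
  d/dx[y^2/64] = y·y'/32
  d/dx[-4] = 0

Collecting, the y'-free part is the partial derivative in x and the y' coefficient is the partial derivative in y:
  ∂F/∂x = -x/8
  ∂F/∂y = y/32

so d/dx[F(x, y(x))] = ∂F/∂x + (∂F/∂y)·y' = 0. Rearranging,
  dy/dx = -(∂F/∂x)/(∂F/∂y) = -(-x/8)/(y/32) = 4x/y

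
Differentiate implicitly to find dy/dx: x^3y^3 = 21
Take d/dx of both sides. Since y is implicitly a function of x, the chain rule attaches a y' = dy/dx factor whenever we differentiate through y.

Set F(x, y) = (left side) − (right side), so the curve is F = 0. Differentiating each term of F:
  d/dx[x^3y^3] = 3x^3y^2·y' + 3x^2y^3
  d/dx[-21] = 0

Collecting, the y'-free part is the partial derivative in x and the y' coefficient is the partial derivative in y:
  ∂F/∂x = 3x^2y^3
  ∂F/∂y = 3x^3y^2

so d/dx[F(x, y(x))] = ∂F/∂x + (∂F/∂y)·y' = 0. Rearranging,
  dy/dx = -(∂F/∂x)/(∂F/∂y) = -(3x^2y^3)/(3x^3y^2) = -y/x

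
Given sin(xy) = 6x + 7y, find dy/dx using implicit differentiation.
Take d/dx of both sides. Since y is implicitly a function of x, the chain rule attaches a y' = dy/dx factor whenever we differentiate through y.

Set F(x, y) = (left side) − (right side), so the curve is F = 0. Differentiating each term of F:
  d/dx[-6x] = -6
  d/dx[-7y] = -7·y'
  d/dx[sin(xy)] = (x·y' + y)·cos(xy)

Collecting, the y'-free part is the partial derivative in x and the y' coefficient is the partial derivative in y:
  ∂F/∂x = y·cos(xy) - 6
  ∂F/∂y = x·cos(xy) - 7

so d/dx[F(x, y(x))] = ∂F/∂x + (∂F/∂y)·y' = 0. Rearranging,
  dy/dx = -(∂F/∂x)/(∂F/∂y) = -(y·cos(xy) - 6)/(x·cos(xy) - 7) = (-y·cos(xy) + 6)/(x·cos(xy) - 7)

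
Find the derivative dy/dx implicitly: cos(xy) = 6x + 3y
Take d/dx of both sides. Since y is implicitly a function of x, the chain rule attaches a y' = dy/dx factor whenever we differentiate through y.

Set F(x, y) = (left side) − (right side), so the curve is F = 0. Differentiating each term of F:
  d/dx[-6x] = -6
  d/dx[-3y] = -3·y'
  d/dx[cos(xy)] = -(x·y' + y)·sin(xy)

Collecting, the y'-free part is the partial derivative in x and the y' coefficient is the partial derivative in y:
  ∂F/∂x = -y·sin(xy) - 6
  ∂F/∂y = -x·sin(xy) - 3

so d/dx[F(x, y(x))] = ∂F/∂x + (∂F/∂y)·y' = 0. Rearranging,
  dy/dx = -(∂F/∂x)/(∂F/∂y) = -(-y·sin(xy) - 6)/(-x·sin(xy) - 3) = -(y·sin(xy) + 6)/(x·sin(xy) + 3)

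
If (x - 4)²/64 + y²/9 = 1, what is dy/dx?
Differentiate both sides with respect to x, treating y as y(x). By the chain rule, any term containing y contributes a factor of y' = dy/dx when we differentiate it.

Move every term to one side and write the relation as F(x, y) = 0. Term by term,
  d/dx[y^2/9] = 2y·y'/9
  d/dx[(x - 4)^2/64] = x/32 - 1/8
  d/dx[-1] = 0

The pieces without y' make up ∂F/∂x and the coefficient of y' is ∂F/∂y:
  ∂F/∂x = x/32 - 1/8,
  ∂F/∂y = 2y/9.

Since d/dx[F] = ∂F/∂x + (∂F/∂y)·y' = 0, solve for y':
  (∂F/∂y)·y' = -∂F/∂x
  dy/dx = -(∂F/∂x)/(∂F/∂y) = -(x/32 - 1/8)/(2y/9)
        = -((x - 4)/32)/(2y/9) = 9(4 - x)/(64y)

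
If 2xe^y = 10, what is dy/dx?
Take d/dx of both sides. Since y is implicitly a function of x, the chain rule attaches a y' = dy/dx factor whenever we differentiate through y.

Set F(x, y) = (left side) − (right side), so the curve is F = 0. Differentiating each term of F:
  d/dx[2x·e^(y)] = 2x·y'·e^(y) + 2e^(y)
  d/dx[-10] = 0

Collecting, the y'-free part is the partial derivative in x and the y' coefficient is the partial derivative in y:
  ∂F/∂x = 2e^(y)
  ∂F/∂y = 2x·e^(y)

so d/dx[F(x, y(x))] = ∂F/∂x + (∂F/∂y)·y' = 0. Rearranging,
  dy/dx = -(∂F/∂x)/(∂F/∂y) = -(2e^(y))/(2x·e^(y)) = -1/x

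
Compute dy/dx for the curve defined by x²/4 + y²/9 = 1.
Apply d/dx to both sides, remembering that y depends on x. Each occurrence of y therefore brings in a y' = dy/dx via the chain rule.

With F(x, y) equal to the left-hand side minus the right, differentiate F term by term:
  d/dx[x^2/4] = x/2
  d/dx[y^2/9] = 2y·y'/9
  d/dx[-1] = 0
Adding these up, d/dx[F] = 0 becomes
  (x/2) + (2y/9)·y' = 0,
so isolating y',
  dy/dx = -(x/2)/(2y/9) = -9x/(4y)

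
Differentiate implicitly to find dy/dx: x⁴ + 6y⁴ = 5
Differentiate the relation implicitly: treat y = y(x) and apply the chain rule, so every y-derivative picks up a y' = dy/dx factor.

With everything moved to the left-hand side, differentiate term by term:
  d/dx[x^4] = 4x^3
  d/dx[6y^4] = 24y^3·y'
  d/dx[-5] = 0

Separating the contributions that come from x directly and those that come through y:
  without y':      4x^3
  multiplying y':  24y^3

so (4x^3) + (24y^3)·y' = 0, and therefore
  dy/dx = -(4x^3)/(24y^3) = -x^3/(6y^3)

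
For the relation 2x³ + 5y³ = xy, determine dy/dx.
Apply d/dx to both sides, remembering that y depends on x. Each occurrence of y therefore brings in a y' = dy/dx via the chain rule.

With F(x, y) equal to the left-hand side minus the right, differentiate F term by term:
  d/dx[2x^3] = 6x^2
  d/dx[-xy] = -x·y' - y
  d/dx[5y^3] = 15y^2·y'
Adding these up, d/dx[F] = 0 becomes
  (6x^2 - y) + (-x + 15y^2)·y' = 0,
so isolating y',
  dy/dx = -(6x^2 - y)/(-x + 15y^2) = (6x^2 - y)/(x - 15y^2)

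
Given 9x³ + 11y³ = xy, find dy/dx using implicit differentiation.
Differentiate the relation implicitly: treat y = y(x) and apply the chain rule, so every y-derivative picks up a y' = dy/dx factor.

With everything moved to the left-hand side, differentiate term by term:
  d/dx[9x^3] = 27x^2
  d/dx[-xy] = -x·y' - y
  d/dx[11y^3] = 33y^2·y'

Separating the contributions that come from x directly and those that come through y:
  without y':      27x^2 - y
  multiplying y':  -x + 33y^2

so (27x^2 - y) + (-x + 33y^2)·y' = 0, and therefore
  dy/dx = -(27x^2 - y)/(-x + 33y^2) = (27x^2 - y)/(x - 33y^2)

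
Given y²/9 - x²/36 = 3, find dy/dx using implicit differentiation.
Differentiate both sides with respect to x, treating y as y(x). By the chain rule, any term containing y contributes a factor of y' = dy/dx when we differentiate it.

Move every term to one side and write the relation as F(x, y) = 0. Term by term,
  d/dx[-x^2/36] = -x/18
  d/dx[y^2/9] = 2y·y'/9
  d/dx[-3] = 0

The pieces without y' make up ∂F/∂x and the coefficient of y' is ∂F/∂y:
  ∂F/∂x = -x/18,
  ∂F/∂y = 2y/9.

Since d/dx[F] = ∂F/∂x + (∂F/∂y)·y' = 0, solve for y':
  (∂F/∂y)·y' = -∂F/∂x
  dy/dx = -(∂F/∂x)/(∂F/∂y) = -(-x/18)/(2y/9) = x/(4y)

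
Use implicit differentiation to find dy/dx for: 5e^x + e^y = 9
Differentiate both sides with respect to x, treating y as y(x). By the chain rule, any term containing y contributes a factor of y' = dy/dx when we differentiate it.

Move every term to one side and write the relation as F(x, y) = 0. Term by term,
  d/dx[5e^(x)] = 5e^(x)
  d/dx[e^(y)] = y'·e^(y)
  d/dx[-9] = 0

The pieces without y' make up ∂F/∂x and the coefficient of y' is ∂F/∂y:
  ∂F/∂x = 5e^(x),
  ∂F/∂y = e^(y).

Since d/dx[F] = ∂F/∂x + (∂F/∂y)·y' = 0, solve for y':
  (∂F/∂y)·y' = -∂F/∂x
  dy/dx = -(∂F/∂x)/(∂F/∂y) = -(5e^(x))/(e^(y)) = -5e^(x - y)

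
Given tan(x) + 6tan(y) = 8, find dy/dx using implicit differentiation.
Take d/dx of both sides. Since y is implicitly a function of x, the chain rule attaches a y' = dy/dx factor whenever we differentiate through y.

Set F(x, y) = (left side) − (right side), so the curve is F = 0. Differentiating each term of F:
  d/dx[tan(x)] = tan(x)^2 + 1
  d/dx[6tan(y)] = 6·y'(tan(y)^2 + 1)
  d/dx[-8] = 0

Collecting, the y'-free part is the partial derivative in x and the y' coefficient is the partial derivative in y:
  ∂F/∂x = tan(x)^2 + 1
  ∂F/∂y = 6tan(y)^2 + 6

so d/dx[F(x, y(x))] = ∂F/∂x + (∂F/∂y)·y' = 0. Rearranging,
  dy/dx = -(∂F/∂x)/(∂F/∂y) = -(tan(x)^2 + 1)/(6tan(y)^2 + 6) = -cos(y)^2/(6cos(x)^2)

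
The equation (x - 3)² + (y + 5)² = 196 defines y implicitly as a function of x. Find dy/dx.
Apply d/dx to both sides, remembering that y depends on x. Each occurrence of y therefore brings in a y' = dy/dx via the chain rule.

With F(x, y) equal to the left-hand side minus the right, differentiate F term by term:
  d/dx[(x - 3)^2] = 2x - 6
  d/dx[(y + 5)^2] = 2·y'(y + 5)
  d/dx[-196] = 0
Adding these up, d/dx[F] = 0 becomes
  (2x - 6) + (2y + 10)·y' = 0,
so isolating y',
  dy/dx = -(2x - 6)/(2y + 10) = (3 - x)/(y + 5)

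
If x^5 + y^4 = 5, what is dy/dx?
Take d/dx of both sides. Since y is implicitly a function of x, the chain rule attaches a y' = dy/dx factor whenever we differentiate through y.

Set F(x, y) = (left side) − (right side), so the curve is F = 0. Differentiating each term of F:
  d/dx[x^5] = 5x^4
  d/dx[y^4] = 4y^3·y'
  d/dx[-5] = 0

Collecting, the y'-free part is the partial derivative in x and the y' coefficient is the partial derivative in y:
  ∂F/∂x = 5x^4
  ∂F/∂y = 4y^3

so d/dx[F(x, y(x))] = ∂F/∂x + (∂F/∂y)·y' = 0. Rearranging,
  dy/dx = -(∂F/∂x)/(∂F/∂y) = -(5x^4)/(4y^3) = -5x^4/(4y^3)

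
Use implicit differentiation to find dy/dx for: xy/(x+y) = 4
Differentiate the relation implicitly: treat y = y(x) and apply the chain rule, so every y-derivative picks up a y' = dy/dx factor.

With everything moved to the left-hand side, differentiate term by term:
  d/dx[xy/(x + y)] = xy(-y' - 1)/(x + y)^2 + x·y'/(x + y) + y/(x + y)
  d/dx[-4] = 0

Separating the contributions that come from x directly and those that come through y:
  without y':      -xy/(x + y)^2 + y/(x + y)
  multiplying y':  -xy/(x + y)^2 + x/(x + y)

so (-xy/(x + y)^2 + y/(x + y)) + (-xy/(x + y)^2 + x/(x + y))·y' = 0, and therefore
  dy/dx = -(-xy/(x + y)^2 + y/(x + y))/(-xy/(x + y)^2 + x/(x + y))
        = -(y^2/(x + y)^2)/(x^2/(x + y)^2) = -y^2/x^2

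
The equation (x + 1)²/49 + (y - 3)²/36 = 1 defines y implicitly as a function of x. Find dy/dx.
Take d/dx of both sides. Since y is implicitly a function of x, the chain rule attaches a y' = dy/dx factor whenever we differentiate through y.

Set F(x, y) = (left side) − (right side), so the curve is F = 0. Differentiating each term of F:
  d/dx[(x + 1)^2/49] = 2x/49 + 2/49
  d/dx[(y - 3)^2/36] = y'(y - 3)/18
  d/dx[-1] = 0

Collecting, the y'-free part is the partial derivative in x and the y' coefficient is the partial derivative in y:
  ∂F/∂x = 2x/49 + 2/49
  ∂F/∂y = y/18 - 1/6

so d/dx[F(x, y(x))] = ∂F/∂x + (∂F/∂y)·y' = 0. Rearranging,
  dy/dx = -(∂F/∂x)/(∂F/∂y) = -(2x/49 + 2/49)/(y/18 - 1/6)
        = -(2(x + 1)/49)/((y - 3)/18) = 36(-x - 1)/(49(y - 3))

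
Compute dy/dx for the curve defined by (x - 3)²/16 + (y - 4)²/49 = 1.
Differentiate both sides with respect to x, treating y as y(x). By the chain rule, any term containing y contributes a factor of y' = dy/dx when we differentiate it.

Move every term to one side and write the relation as F(x, y) = 0. Term by term,
  d/dx[(x - 3)^2/16] = x/8 - 3/8
  d/dx[(y - 4)^2/49] = 2·y'(y - 4)/49
  d/dx[-1] = 0

The pieces without y' make up ∂F/∂x and the coefficient of y' is ∂F/∂y:
  ∂F/∂x = x/8 - 3/8,
  ∂F/∂y = 2y/49 - 8/49.

Since d/dx[F] = ∂F/∂x + (∂F/∂y)·y' = 0, solve for y':
  (∂F/∂y)·y' = -∂F/∂x
  dy/dx = -(∂F/∂x)/(∂F/∂y) = -(x/8 - 3/8)/(2y/49 - 8/49)
        = -((x - 3)/8)/(2(y - 4)/49) = 49(3 - x)/(16(y - 4))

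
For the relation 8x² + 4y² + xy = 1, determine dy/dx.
Apply d/dx to both sides, remembering that y depends on x. Each occurrence of y therefore brings in a y' = dy/dx via the chain rule.

With F(x, y) equal to the left-hand side minus the right, differentiate F term by term:
  d/dx[8x^2] = 16x
  d/dx[xy] = x·y' + y
  d/dx[4y^2] = 8y·y'
  d/dx[-1] = 0
Adding these up, d/dx[F] = 0 becomes
  (16x + y) + (x + 8y)·y' = 0,
so isolating y',
  dy/dx = -(16x + y)/(x + 8y) = (-16x - y)/(x + 8y)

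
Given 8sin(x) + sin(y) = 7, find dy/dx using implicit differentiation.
Take d/dx of both sides. Since y is implicitly a function of x, the chain rule attaches a y' = dy/dx factor whenever we differentiate through y.

Set F(x, y) = (left side) − (right side), so the curve is F = 0. Differentiating each term of F:
  d/dx[8sin(x)] = 8cos(x)
  d/dx[sin(y)] = y'·cos(y)
  d/dx[-7] = 0

Collecting, the y'-free part is the partial derivative in x and the y' coefficient is the partial derivative in y:
  ∂F/∂x = 8cos(x)
  ∂F/∂y = cos(y)

so d/dx[F(x, y(x))] = ∂F/∂x + (∂F/∂y)·y' = 0. Rearranging,
  dy/dx = -(∂F/∂x)/(∂F/∂y) = -(8cos(x))/(cos(y)) = -8cos(x)/cos(y)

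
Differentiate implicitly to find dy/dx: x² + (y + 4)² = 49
Differentiate both sides with respect to x, treating y as y(x). By the chain rule, any term containing y contributes a factor of y' = dy/dx when we differentiate it.

Move every term to one side and write the relation as F(x, y) = 0. Term by term,
  d/dx[x^2] = 2x
  d/dx[(y + 4)^2] = 2·y'(y + 4)
  d/dx[-49] = 0

The pieces without y' make up ∂F/∂x and the coefficient of y' is ∂F/∂y:
  ∂F/∂x = 2x,
  ∂F/∂y = 2y + 8.

Since d/dx[F] = ∂F/∂x + (∂F/∂y)·y' = 0, solve for y':
  (∂F/∂y)·y' = -∂F/∂x
  dy/dx = -(∂F/∂x)/(∂F/∂y) = -(2x)/(2y + 8) = -x/(y + 4)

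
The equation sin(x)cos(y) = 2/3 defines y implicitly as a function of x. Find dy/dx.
Take d/dx of both sides. Since y is implicitly a function of x, the chain rule attaches a y' = dy/dx factor whenever we differentiate through y.

Set F(x, y) = (left side) − (right side), so the curve is F = 0. Differentiating each term of F:
  d/dx[sin(x)·cos(y)] = -y'·sin(x)·sin(y) + cos(x)·cos(y)
  d/dx[-2/3] = 0

Collecting, the y'-free part is the partial derivative in x and the y' coefficient is the partial derivative in y:
  ∂F/∂x = cos(x)·cos(y)
  ∂F/∂y = -sin(x)·sin(y)

so d/dx[F(x, y(x))] = ∂F/∂x + (∂F/∂y)·y' = 0. Rearranging,
  dy/dx = -(∂F/∂x)/(∂F/∂y) = -(cos(x)·cos(y))/(-sin(x)·sin(y)) = 1/(tan(x)·tan(y))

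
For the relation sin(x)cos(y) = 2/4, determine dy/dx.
Differentiate the relation implicitly: treat y = y(x) and apply the chain rule, so every y-derivative picks up a y' = dy/dx factor.

With everything moved to the left-hand side, differentiate term by term:
  d/dx[sin(x)·cos(y)] = -y'·sin(x)·sin(y) + cos(x)·cos(y)
  d/dx[-1/2] = 0

Separating the contributions that come from x directly and those that come through y:
  without y':      cos(x)·cos(y)
  multiplying y':  -sin(x)·sin(y)

so (cos(x)·cos(y)) + (-sin(x)·sin(y))·y' = 0, and therefore
  dy/dx = -(cos(x)·cos(y))/(-sin(x)·sin(y)) = 1/(tan(x)·tan(y))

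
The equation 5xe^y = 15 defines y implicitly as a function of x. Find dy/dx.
Apply d/dx to both sides, remembering that y depends on x. Each occurrence of y therefore brings in a y' = dy/dx via the chain rule.

With F(x, y) equal to the left-hand side minus the right, differentiate F term by term:
  d/dx[5x·e^(y)] = 5x·y'·e^(y) + 5e^(y)
  d/dx[-15] = 0
Adding these up, d/dx[F] = 0 becomes
  (5e^(y)) + (5x·e^(y))·y' = 0,
so isolating y',
  dy/dx = -(5e^(y))/(5x·e^(y)) = -1/x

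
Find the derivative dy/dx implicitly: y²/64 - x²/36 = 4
Apply d/dx to both sides, remembering that y depends on x. Each occurrence of y therefore brings in a y' = dy/dx via the chain rule.

With F(x, y) equal to the left-hand side minus the right, differentiate F term by term:
  d/dx[-x^2/36] = -x/18
  d/dx[y^2/64] = y·y'/32
  d/dx[-4] = 0
Adding these up, d/dx[F] = 0 becomes
  (-x/18) + (y/32)·y' = 0,
so isolating y',
  dy/dx = -(-x/18)/(y/32) = 16x/(9y)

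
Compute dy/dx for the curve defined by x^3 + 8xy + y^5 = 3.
Take d/dx of both sides. Since y is implicitly a function of x, the chain rule attaches a y' = dy/dx factor whenever we differentiate through y.

Set F(x, y) = (left side) − (right side), so the curve is F = 0. Differentiating each term of F:
  d/dx[x^3] = 3x^2
  d/dx[8xy] = 8x·y' + 8y
  d/dx[y^5] = 5y^4·y'
  d/dx[-3] = 0

Collecting, the y'-free part is the partial derivative in x and the y' coefficient is the partial derivative in y:
  ∂F/∂x = 3x^2 + 8y
  ∂F/∂y = 8x + 5y^4

so d/dx[F(x, y(x))] = ∂F/∂x + (∂F/∂y)·y' = 0. Rearranging,
  dy/dx = -(∂F/∂x)/(∂F/∂y) = -(3x^2 + 8y)/(8x + 5y^4) = (-3x^2 - 8y)/(8x + 5y^4)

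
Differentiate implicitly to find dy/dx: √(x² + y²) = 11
Differentiate both sides with respect to x, treating y as y(x). By the chain rule, any term containing y contributes a factor of y' = dy/dx when we differentiate it.

Move every term to one side and write the relation as F(x, y) = 0. Term by term,
  d/dx[√(x^2 + y^2)] = (x + y·y')/√(x^2 + y^2)
  d/dx[-11] = 0

The pieces without y' make up ∂F/∂x and the coefficient of y' is ∂F/∂y:
  ∂F/∂x = x/√(x^2 + y^2),
  ∂F/∂y = y/√(x^2 + y^2).

Since d/dx[F] = ∂F/∂x + (∂F/∂y)·y' = 0, solve for y':
  (∂F/∂y)·y' = -∂F/∂x
  dy/dx = -(∂F/∂x)/(∂F/∂y) = -(x/√(x^2 + y^2))/(y/√(x^2 + y^2)) = -x/y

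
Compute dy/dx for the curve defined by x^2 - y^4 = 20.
Apply d/dx to both sides, remembering that y depends on x. Each occurrence of y therefore brings in a y' = dy/dx via the chain rule.

With F(x, y) equal to the left-hand side minus the right, differentiate F term by term:
  d/dx[x^2] = 2x
  d/dx[-y^4] = -4y^3·y'
  d/dx[-20] = 0
Adding these up, d/dx[F] = 0 becomes
  (2x) + (-4y^3)·y' = 0,
so isolating y',
  dy/dx = -(2x)/(-4y^3) = x/(2y^3)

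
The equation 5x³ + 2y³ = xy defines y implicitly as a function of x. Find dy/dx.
Differentiate both sides with respect to x, treating y as y(x). By the chain rule, any term containing y contributes a factor of y' = dy/dx when we differentiate it.

Move every term to one side and write the relation as F(x, y) = 0. Term by term,
  d/dx[5x^3] = 15x^2
  d/dx[-xy] = -x·y' - y
  d/dx[2y^3] = 6y^2·y'

The pieces without y' make up ∂F/∂x and the coefficient of y' is ∂F/∂y:
  ∂F/∂x = 15x^2 - y,
  ∂F/∂y = -x + 6y^2.

Since d/dx[F] = ∂F/∂x + (∂F/∂y)·y' = 0, solve for y':
  (∂F/∂y)·y' = -∂F/∂x
  dy/dx = -(∂F/∂x)/(∂F/∂y) = -(15x^2 - y)/(-x + 6y^2) = (15x^2 - y)/(x - 6y^2)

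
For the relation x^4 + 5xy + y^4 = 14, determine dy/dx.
Differentiate the relation implicitly: treat y = y(x) and apply the chain rule, so every y-derivative picks up a y' = dy/dx factor.

With everything moved to the left-hand side, differentiate term by term:
  d/dx[x^4] = 4x^3
  d/dx[5xy] = 5x·y' + 5y
  d/dx[y^4] = 4y^3·y'
  d/dx[-14] = 0

Separating the contributions that come from x directly and those that come through y:
  without y':      4x^3 + 5y
  multiplying y':  5x + 4y^3

so (4x^3 + 5y) + (5x + 4y^3)·y' = 0, and therefore
  dy/dx = -(4x^3 + 5y)/(5x + 4y^3) = (-4x^3 - 5y)/(5x + 4y^3)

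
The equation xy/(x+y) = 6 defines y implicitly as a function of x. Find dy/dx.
Differentiate the relation implicitly: treat y = y(x) and apply the chain rule, so every y-derivative picks up a y' = dy/dx factor.

With everything moved to the left-hand side, differentiate term by term:
  d/dx[xy/(x + y)] = xy(-y' - 1)/(x + y)^2 + x·y'/(x + y) + y/(x + y)
  d/dx[-6] = 0

Separating the contributions that come from x directly and those that come through y:
  without y':      -xy/(x + y)^2 + y/(x + y)
  multiplying y':  -xy/(x + y)^2 + x/(x + y)

so (-xy/(x + y)^2 + y/(x + y)) + (-xy/(x + y)^2 + x/(x + y))·y' = 0, and therefore
  dy/dx = -(-xy/(x + y)^2 + y/(x + y))/(-xy/(x + y)^2 + x/(x + y))
        = -(y^2/(x + y)^2)/(x^2/(x + y)^2) = -y^2/x^2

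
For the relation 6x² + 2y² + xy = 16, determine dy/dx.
Take d/dx of both sides. Since y is implicitly a function of x, the chain rule attaches a y' = dy/dx factor whenever we differentiate through y.

Set F(x, y) = (left side) − (right side), so the curve is F = 0. Differentiating each term of F:
  d/dx[6x^2] = 12x
  d/dx[xy] = x·y' + y
  d/dx[2y^2] = 4y·y'
  d/dx[-16] = 0

Collecting, the y'-free part is the partial derivative in x and the y' coefficient is the partial derivative in y:
  ∂F/∂x = 12x + y
  ∂F/∂y = x + 4y

so d/dx[F(x, y(x))] = ∂F/∂x + (∂F/∂y)·y' = 0. Rearranging,
  dy/dx = -(∂F/∂x)/(∂F/∂y) = -(12x + y)/(x + 4y) = (-12x - y)/(x + 4y)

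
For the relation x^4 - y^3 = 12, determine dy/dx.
Differentiate the relation implicitly: treat y = y(x) and apply the chain rule, so every y-derivative picks up a y' = dy/dx factor.

With everything moved to the left-hand side, differentiate term by term:
  d/dx[x^4] = 4x^3
  d/dx[-y^3] = -3y^2·y'
  d/dx[-12] = 0

Separating the contributions that come from x directly and those that come through y:
  without y':      4x^3
  multiplying y':  -3y^2

so (4x^3) + (-3y^2)·y' = 0, and therefore
  dy/dx = -(4x^3)/(-3y^2) = 4x^3/(3y^2)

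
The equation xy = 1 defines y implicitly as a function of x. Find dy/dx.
Differentiate the relation implicitly: treat y = y(x) and apply the chain rule, so every y-derivative picks up a y' = dy/dx factor.

With everything moved to the left-hand side, differentiate term by term:
  d/dx[xy] = x·y' + y
  d/dx[-1] = 0

Separating the contributions that come from x directly and those that come through y:
  without y':      y
  multiplying y':  x

so (y) + (x)·y' = 0, and therefore
  dy/dx = -(y)/(x) = -y/x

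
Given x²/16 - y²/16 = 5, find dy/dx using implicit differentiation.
Apply d/dx to both sides, remembering that y depends on x. Each occurrence of y therefore brings in a y' = dy/dx via the chain rule.

With F(x, y) equal to the left-hand side minus the right, differentiate F term by term:
  d/dx[x^2/16] = x/8
  d/dx[-y^2/16] = -y·y'/8
  d/dx[-5] = 0
Adding these up, d/dx[F] = 0 becomes
  (x/8) + (-y/8)·y' = 0,
so isolating y',
  dy/dx = -(x/8)/(-y/8) = x/y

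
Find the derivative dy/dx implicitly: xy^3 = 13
Differentiate both sides with respect to x, treating y as y(x). By the chain rule, any term containing y contributes a factor of y' = dy/dx when we differentiate it.

Move every term to one side and write the relation as F(x, y) = 0. Term by term,
  d/dx[xy^3] = 3xy^2·y' + y^3
  d/dx[-13] = 0

The pieces without y' make up ∂F/∂x and the coefficient of y' is ∂F/∂y:
  ∂F/∂x = y^3,
  ∂F/∂y = 3xy^2.

Since d/dx[F] = ∂F/∂x + (∂F/∂y)·y' = 0, solve for y':
  (∂F/∂y)·y' = -∂F/∂x
  dy/dx = -(∂F/∂x)/(∂F/∂y) = -(y^3)/(3xy^2) = -y/(3x)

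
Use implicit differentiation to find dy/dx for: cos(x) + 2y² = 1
Differentiate both sides with respect to x, treating y as y(x). By the chain rule, any term containing y contributes a factor of y' = dy/dx when we differentiate it.

Move every term to one side and write the relation as F(x, y) = 0. Term by term,
  d/dx[2y^2] = 4y·y'
  d/dx[cos(x)] = -sin(x)
  d/dx[-1] = 0

The pieces without y' make up ∂F/∂x and the coefficient of y' is ∂F/∂y:
  ∂F/∂x = -sin(x),
  ∂F/∂y = 4y.

Since d/dx[F] = ∂F/∂x + (∂F/∂y)·y' = 0, solve for y':
  (∂F/∂y)·y' = -∂F/∂x
  dy/dx = -(∂F/∂x)/(∂F/∂y) = -(-sin(x))/(4y) = sin(x)/(4y)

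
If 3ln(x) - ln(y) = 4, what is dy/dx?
Apply d/dx to both sides, remembering that y depends on x. Each occurrence of y therefore brings in a y' = dy/dx via the chain rule.

With F(x, y) equal to the left-hand side minus the right, differentiate F term by term:
  d/dx[3ln(x)] = 3/x
  d/dx[-ln(y)] = -y'/y
  d/dx[-4] = 0
Adding these up, d/dx[F] = 0 becomes
  (3/x) + (-1/y)·y' = 0,
so isolating y',
  dy/dx = -(3/x)/(-1/y) = 3y/x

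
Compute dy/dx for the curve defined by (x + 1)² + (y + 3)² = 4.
Differentiate the relation implicitly: treat y = y(x) and apply the chain rule, so every y-derivative picks up a y' = dy/dx factor.

With everything moved to the left-hand side, differentiate term by term:
  d/dx[(x + 1)^2] = 2x + 2
  d/dx[(y + 3)^2] = 2·y'(y + 3)
  d/dx[-4] = 0

Separating the contributions that come from x directly and those that come through y:
  without y':      2x + 2
  multiplying y':  2y + 6

so (2x + 2) + (2y + 6)·y' = 0, and therefore
  dy/dx = -(2x + 2)/(2y + 6) = (-x - 1)/(y + 3)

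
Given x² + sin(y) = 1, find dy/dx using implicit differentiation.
Take d/dx of both sides. Since y is implicitly a function of x, the chain rule attaches a y' = dy/dx factor whenever we differentiate through y.

Set F(x, y) = (left side) − (right side), so the curve is F = 0. Differentiating each term of F:
  d/dx[x^2] = 2x
  d/dx[sin(y)] = y'·cos(y)
  d/dx[-1] = 0

Collecting, the y'-free part is the partial derivative in x and the y' coefficient is the partial derivative in y:
  ∂F/∂x = 2x
  ∂F/∂y = cos(y)

so d/dx[F(x, y(x))] = ∂F/∂x + (∂F/∂y)·y' = 0. Rearranging,
  dy/dx = -(∂F/∂x)/(∂F/∂y) = -(2x)/(cos(y)) = -2x/cos(y)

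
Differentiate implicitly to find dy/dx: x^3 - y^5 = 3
Apply d/dx to both sides, remembering that y depends on x. Each occurrence of y therefore brings in a y' = dy/dx via the chain rule.

With F(x, y) equal to the left-hand side minus the right, differentiate F term by term:
  d/dx[x^3] = 3x^2
  d/dx[-y^5] = -5y^4·y'
  d/dx[-3] = 0
Adding these up, d/dx[F] = 0 becomes
  (3x^2) + (-5y^4)·y' = 0,
so isolating y',
  dy/dx = -(3x^2)/(-5y^4) = 3x^2/(5y^4)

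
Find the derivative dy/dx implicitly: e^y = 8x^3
Take d/dx of both sides. Since y is implicitly a function of x, the chain rule attaches a y' = dy/dx factor whenever we differentiate through y.

Set F(x, y) = (left side) − (right side), so the curve is F = 0. Differentiating each term of F:
  d/dx[-8x^3] = -24x^2
  d/dx[e^(y)] = y'·e^(y)

Collecting, the y'-free part is the partial derivative in x and the y' coefficient is the partial derivative in y:
  ∂F/∂x = -24x^2
  ∂F/∂y = e^(y)

so d/dx[F(x, y(x))] = ∂F/∂x + (∂F/∂y)·y' = 0. Rearranging,
  dy/dx = -(∂F/∂x)/(∂F/∂y) = -(-24x^2)/(e^(y)) = 24x^2e^(-y)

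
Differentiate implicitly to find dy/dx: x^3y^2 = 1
Apply d/dx to both sides, remembering that y depends on x. Each occurrence of y therefore brings in a y' = dy/dx via the chain rule.

With F(x, y) equal to the left-hand side minus the right, differentiate F term by term:
  d/dx[x^3y^2] = 2x^3y·y' + 3x^2y^2
  d/dx[-1] = 0
Adding these up, d/dx[F] = 0 becomes
  (3x^2y^2) + (2x^3y)·y' = 0,
so isolating y',
  dy/dx = -(3x^2y^2)/(2x^3y) = -3y/(2x)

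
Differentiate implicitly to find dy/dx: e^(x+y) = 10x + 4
Differentiate both sides with respect to x, treating y as y(x). By the chain rule, any term containing y contributes a factor of y' = dy/dx when we differentiate it.

Move every term to one side and write the relation as F(x, y) = 0. Term by term,
  d/dx[-10x] = -10
  d/dx[e^(x + y)] = (y' + 1)·e^(x + y)
  d/dx[-4] = 0

The pieces without y' make up ∂F/∂x and the coefficient of y' is ∂F/∂y:
  ∂F/∂x = e^(x + y) - 10,
  ∂F/∂y = e^(x + y).

Since d/dx[F] = ∂F/∂x + (∂F/∂y)·y' = 0, solve for y':
  (∂F/∂y)·y' = -∂F/∂x
  dy/dx = -(∂F/∂x)/(∂F/∂y) = -(e^(x + y) - 10)/(e^(x + y)) = 10e^(-x - y) - 1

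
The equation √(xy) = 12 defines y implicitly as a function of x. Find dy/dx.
Take d/dx of both sides. Since y is implicitly a function of x, the chain rule attaches a y' = dy/dx factor whenever we differentiate through y.

Set F(x, y) = (left side) − (right side), so the curve is F = 0. Differentiating each term of F:
  d/dx[√(xy)] = √(xy)(x·y'/2 + y/2)/(xy)
  d/dx[-12] = 0

Collecting, the y'-free part is the partial derivative in x and the y' coefficient is the partial derivative in y:
  ∂F/∂x = √(xy)/(2x)
  ∂F/∂y = √(xy)/(2y)

so d/dx[F(x, y(x))] = ∂F/∂x + (∂F/∂y)·y' = 0. Rearranging,
  dy/dx = -(∂F/∂x)/(∂F/∂y) = -(√(xy)/(2x))/(√(xy)/(2y)) = -y/x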